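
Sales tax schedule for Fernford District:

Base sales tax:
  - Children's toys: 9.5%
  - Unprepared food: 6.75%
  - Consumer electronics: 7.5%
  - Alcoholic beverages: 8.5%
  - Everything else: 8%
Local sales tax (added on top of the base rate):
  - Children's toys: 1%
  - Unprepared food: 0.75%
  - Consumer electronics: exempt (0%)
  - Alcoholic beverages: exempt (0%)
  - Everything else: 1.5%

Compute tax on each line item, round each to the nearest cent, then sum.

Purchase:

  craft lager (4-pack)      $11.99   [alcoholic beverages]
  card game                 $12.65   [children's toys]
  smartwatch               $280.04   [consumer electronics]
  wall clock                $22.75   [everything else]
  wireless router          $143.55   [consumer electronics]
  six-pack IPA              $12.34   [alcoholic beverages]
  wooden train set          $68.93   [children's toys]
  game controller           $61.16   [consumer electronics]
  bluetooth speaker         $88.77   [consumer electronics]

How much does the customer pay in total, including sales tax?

Craft lager (4-pack) $11.99: alcoholic beverages → 8.5% + 0% local = 8.5% → $1.02
Card game $12.65: children's toys → 9.5% + 1% local = 10.5% → $1.33
Smartwatch $280.04: consumer electronics → 7.5% + 0% local = 7.5% → $21.00
Wall clock $22.75: everything else → 8% + 1.5% local = 9.5% → $2.16
Wireless router $143.55: consumer electronics → 7.5% + 0% local = 7.5% → $10.77
Six-pack IPA $12.34: alcoholic beverages → 8.5% + 0% local = 8.5% → $1.05
Wooden train set $68.93: children's toys → 9.5% + 1% local = 10.5% → $7.24
Game controller $61.16: consumer electronics → 7.5% + 0% local = 7.5% → $4.59
Bluetooth speaker $88.77: consumer electronics → 7.5% + 0% local = 7.5% → $6.66
Subtotal = $702.18; tax = $55.82; total due = $758.00

$758.00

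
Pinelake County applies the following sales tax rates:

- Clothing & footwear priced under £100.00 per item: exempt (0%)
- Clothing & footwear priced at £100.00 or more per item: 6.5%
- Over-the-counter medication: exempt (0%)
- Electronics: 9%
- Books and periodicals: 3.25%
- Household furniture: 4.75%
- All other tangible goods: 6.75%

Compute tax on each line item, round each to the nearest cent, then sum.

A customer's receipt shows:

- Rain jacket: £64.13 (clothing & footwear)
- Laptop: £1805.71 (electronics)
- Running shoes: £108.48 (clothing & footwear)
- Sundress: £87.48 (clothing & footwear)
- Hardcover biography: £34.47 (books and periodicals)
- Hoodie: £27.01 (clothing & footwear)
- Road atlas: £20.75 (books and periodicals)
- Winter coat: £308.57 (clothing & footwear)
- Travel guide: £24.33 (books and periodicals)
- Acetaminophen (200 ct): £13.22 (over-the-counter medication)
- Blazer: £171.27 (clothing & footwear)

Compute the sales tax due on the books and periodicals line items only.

£2.58

Hardcover biography £34.47: books and periodicals → 3.25% → £1.12
Road atlas £20.75: books and periodicals → 3.25% → £0.67
Travel guide £24.33: books and periodicals → 3.25% → £0.79
Tax on books and periodicals = £1.12 + £0.67 + £0.79 = £2.58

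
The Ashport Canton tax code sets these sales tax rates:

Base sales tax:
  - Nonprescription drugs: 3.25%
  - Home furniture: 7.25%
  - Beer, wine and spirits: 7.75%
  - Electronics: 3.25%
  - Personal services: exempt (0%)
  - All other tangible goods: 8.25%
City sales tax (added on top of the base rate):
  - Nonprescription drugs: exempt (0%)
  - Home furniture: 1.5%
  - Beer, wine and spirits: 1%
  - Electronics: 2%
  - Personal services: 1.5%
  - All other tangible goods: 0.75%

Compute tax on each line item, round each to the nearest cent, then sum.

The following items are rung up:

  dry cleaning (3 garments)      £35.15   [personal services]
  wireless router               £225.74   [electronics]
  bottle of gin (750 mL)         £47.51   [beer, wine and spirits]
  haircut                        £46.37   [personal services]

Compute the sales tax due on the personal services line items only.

£1.23

Dry cleaning (3 garments) £35.15: personal services → 0% + 1.5% city = 1.5% → £0.53
Haircut £46.37: personal services → 0% + 1.5% city = 1.5% → £0.70
Tax on personal services = £0.53 + £0.70 = £1.23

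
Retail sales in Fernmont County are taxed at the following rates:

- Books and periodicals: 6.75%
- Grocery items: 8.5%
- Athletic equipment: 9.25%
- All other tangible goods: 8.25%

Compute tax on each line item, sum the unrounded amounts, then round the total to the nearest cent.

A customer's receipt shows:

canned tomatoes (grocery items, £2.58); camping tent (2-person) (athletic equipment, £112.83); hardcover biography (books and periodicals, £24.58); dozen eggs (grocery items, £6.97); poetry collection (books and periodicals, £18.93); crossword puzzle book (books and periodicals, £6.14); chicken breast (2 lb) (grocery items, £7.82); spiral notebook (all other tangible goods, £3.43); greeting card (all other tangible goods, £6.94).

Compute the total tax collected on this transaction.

Canned tomatoes £2.58: grocery items → 8.5% → £0.2193
Camping tent (2-person) £112.83: athletic equipment → 9.25% → £10.436775
Hardcover biography £24.58: books and periodicals → 6.75% → £1.65915
Dozen eggs £6.97: grocery items → 8.5% → £0.59245
Poetry collection £18.93: books and periodicals → 6.75% → £1.277775
Crossword puzzle book £6.14: books and periodicals → 6.75% → £0.41445
Chicken breast (2 lb) £7.82: grocery items → 8.5% → £0.6647
Spiral notebook £3.43: all other tangible goods → 8.25% → £0.282975
Greeting card £6.94: all other tangible goods → 8.25% → £0.57255
Unrounded tax sum = £16.120125 → £16.12

£16.12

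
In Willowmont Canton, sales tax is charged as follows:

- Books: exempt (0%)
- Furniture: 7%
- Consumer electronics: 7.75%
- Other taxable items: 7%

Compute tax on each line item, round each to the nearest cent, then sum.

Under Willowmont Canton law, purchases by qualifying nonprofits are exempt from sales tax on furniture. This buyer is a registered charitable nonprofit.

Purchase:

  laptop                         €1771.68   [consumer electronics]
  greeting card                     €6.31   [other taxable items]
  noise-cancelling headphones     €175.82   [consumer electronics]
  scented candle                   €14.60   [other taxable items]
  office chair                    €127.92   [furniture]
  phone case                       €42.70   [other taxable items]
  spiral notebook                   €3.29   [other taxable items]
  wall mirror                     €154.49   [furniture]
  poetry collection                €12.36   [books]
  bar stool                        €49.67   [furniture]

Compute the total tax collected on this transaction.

Laptop €1771.68: consumer electronics → 7.75% → €137.31
Greeting card €6.31: other taxable items → 7% → €0.44
Noise-cancelling headphones €175.82: consumer electronics → 7.75% → €13.63
Scented candle €14.60: other taxable items → 7% → €1.02
Office chair €127.92: furniture, buyer-exempt → 0% → €0.00
Phone case €42.70: other taxable items → 7% → €2.99
Spiral notebook €3.29: other taxable items → 7% → €0.23
Wall mirror €154.49: furniture, buyer-exempt → 0% → €0.00
Poetry collection €12.36: books → 0% → €0.00
Bar stool €49.67: furniture, buyer-exempt → 0% → €0.00
Total tax = €137.31 + €0.44 + €13.63 + €1.02 + €2.99 + €0.23 = €155.62

€155.62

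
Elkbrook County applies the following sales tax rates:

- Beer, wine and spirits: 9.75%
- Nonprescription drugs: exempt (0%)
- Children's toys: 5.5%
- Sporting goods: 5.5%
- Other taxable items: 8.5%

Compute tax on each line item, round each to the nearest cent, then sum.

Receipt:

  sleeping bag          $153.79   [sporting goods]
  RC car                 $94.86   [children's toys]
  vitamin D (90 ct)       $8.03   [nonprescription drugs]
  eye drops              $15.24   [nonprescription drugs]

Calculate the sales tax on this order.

$13.68

Sleeping bag $153.79: sporting goods → 5.5% → $8.46
RC car $94.86: children's toys → 5.5% → $5.22
Vitamin D (90 ct) $8.03: nonprescription drugs → 0% → $0.00
Eye drops $15.24: nonprescription drugs → 0% → $0.00
Total tax = $8.46 + $5.22 = $13.68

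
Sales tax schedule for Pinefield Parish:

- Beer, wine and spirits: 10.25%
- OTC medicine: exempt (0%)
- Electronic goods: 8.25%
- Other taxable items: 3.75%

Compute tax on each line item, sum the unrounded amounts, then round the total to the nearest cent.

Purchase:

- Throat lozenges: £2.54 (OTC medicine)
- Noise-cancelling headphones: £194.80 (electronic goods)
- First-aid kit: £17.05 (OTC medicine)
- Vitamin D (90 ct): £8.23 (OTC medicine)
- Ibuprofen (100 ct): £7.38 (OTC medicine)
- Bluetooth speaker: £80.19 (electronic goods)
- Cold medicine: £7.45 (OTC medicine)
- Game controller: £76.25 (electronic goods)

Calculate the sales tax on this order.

Throat lozenges £2.54: OTC medicine → 0% → £0.00
Noise-cancelling headphones £194.80: electronic goods → 8.25% → £16.071
First-aid kit £17.05: OTC medicine → 0% → £0.00
Vitamin D (90 ct) £8.23: OTC medicine → 0% → £0.00
Ibuprofen (100 ct) £7.38: OTC medicine → 0% → £0.00
Bluetooth speaker £80.19: electronic goods → 8.25% → £6.615675
Cold medicine £7.45: OTC medicine → 0% → £0.00
Game controller £76.25: electronic goods → 8.25% → £6.290625
Unrounded tax sum = £28.9773 → £28.98

£28.98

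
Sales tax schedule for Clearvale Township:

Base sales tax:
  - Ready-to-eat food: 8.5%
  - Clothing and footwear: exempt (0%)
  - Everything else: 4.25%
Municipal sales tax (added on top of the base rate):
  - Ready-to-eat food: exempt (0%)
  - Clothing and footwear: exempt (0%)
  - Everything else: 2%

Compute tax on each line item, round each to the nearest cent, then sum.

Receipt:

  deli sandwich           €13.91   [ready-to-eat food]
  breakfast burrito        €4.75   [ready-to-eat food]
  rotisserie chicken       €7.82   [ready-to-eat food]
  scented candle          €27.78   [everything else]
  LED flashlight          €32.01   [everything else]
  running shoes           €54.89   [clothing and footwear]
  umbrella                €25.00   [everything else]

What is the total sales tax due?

€7.54

Deli sandwich €13.91: ready-to-eat food → 8.5% + 0% municipal = 8.5% → €1.18
Breakfast burrito €4.75: ready-to-eat food → 8.5% + 0% municipal = 8.5% → €0.40
Rotisserie chicken €7.82: ready-to-eat food → 8.5% + 0% municipal = 8.5% → €0.66
Scented candle €27.78: everything else → 4.25% + 2% municipal = 6.25% → €1.74
LED flashlight €32.01: everything else → 4.25% + 2% municipal = 6.25% → €2.00
Running shoes €54.89: clothing and footwear → 0% + 0% municipal = 0% → €0.00
Umbrella €25.00: everything else → 4.25% + 2% municipal = 6.25% → €1.56
Total tax = €1.18 + €0.40 + €0.66 + €1.74 + €2.00 + €1.56 = €7.54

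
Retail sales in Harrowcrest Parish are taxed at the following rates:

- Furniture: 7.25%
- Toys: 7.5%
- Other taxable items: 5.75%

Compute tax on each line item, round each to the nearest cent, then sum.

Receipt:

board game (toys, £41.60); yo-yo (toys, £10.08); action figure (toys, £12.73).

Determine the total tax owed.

£4.83

Board game £41.60: toys → 7.5% → £3.12
Yo-yo £10.08: toys → 7.5% → £0.76
Action figure £12.73: toys → 7.5% → £0.95
Total tax = £3.12 + £0.76 + £0.95 = £4.83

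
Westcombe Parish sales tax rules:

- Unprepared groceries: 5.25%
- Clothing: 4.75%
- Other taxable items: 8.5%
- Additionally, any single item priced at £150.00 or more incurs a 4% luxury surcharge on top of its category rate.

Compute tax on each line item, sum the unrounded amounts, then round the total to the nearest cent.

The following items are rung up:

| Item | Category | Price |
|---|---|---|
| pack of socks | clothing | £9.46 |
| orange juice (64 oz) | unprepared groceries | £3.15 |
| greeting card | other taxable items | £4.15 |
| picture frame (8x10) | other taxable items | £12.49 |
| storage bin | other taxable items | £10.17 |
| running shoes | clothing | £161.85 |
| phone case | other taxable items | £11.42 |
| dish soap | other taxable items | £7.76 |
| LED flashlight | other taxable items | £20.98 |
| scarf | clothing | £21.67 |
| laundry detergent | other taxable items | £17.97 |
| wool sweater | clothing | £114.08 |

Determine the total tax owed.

£28.44

Pack of socks £9.46: clothing → 4.75% → £0.44935
Orange juice (64 oz) £3.15: unprepared groceries → 5.25% → £0.165375
Greeting card £4.15: other taxable items → 8.5% → £0.35275
Picture frame (8x10) £12.49: other taxable items → 8.5% → £1.06165
Storage bin £10.17: other taxable items → 8.5% → £0.86445
Running shoes £161.85: clothing → 4.75% + 4% surcharge = 8.75% → £14.161875
Phone case £11.42: other taxable items → 8.5% → £0.9707
Dish soap £7.76: other taxable items → 8.5% → £0.6596
LED flashlight £20.98: other taxable items → 8.5% → £1.7833
Scarf £21.67: clothing → 4.75% → £1.029325
Laundry detergent £17.97: other taxable items → 8.5% → £1.52745
Wool sweater £114.08: clothing → 4.75% → £5.4188
Unrounded tax sum = £28.444625 → £28.44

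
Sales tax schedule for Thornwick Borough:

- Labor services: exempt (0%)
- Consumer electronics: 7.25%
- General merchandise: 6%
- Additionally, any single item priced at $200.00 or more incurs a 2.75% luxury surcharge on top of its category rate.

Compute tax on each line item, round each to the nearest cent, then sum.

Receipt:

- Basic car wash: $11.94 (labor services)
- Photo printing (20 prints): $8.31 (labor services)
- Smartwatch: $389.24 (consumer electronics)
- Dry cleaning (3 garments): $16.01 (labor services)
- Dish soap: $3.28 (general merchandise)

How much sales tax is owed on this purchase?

$39.12

Basic car wash $11.94: labor services → 0% → $0.00
Photo printing (20 prints) $8.31: labor services → 0% → $0.00
Smartwatch $389.24: consumer electronics → 7.25% + 2.75% surcharge = 10% → $38.92
Dry cleaning (3 garments) $16.01: labor services → 0% → $0.00
Dish soap $3.28: general merchandise → 6% → $0.20
Total tax = $38.92 + $0.20 = $39.12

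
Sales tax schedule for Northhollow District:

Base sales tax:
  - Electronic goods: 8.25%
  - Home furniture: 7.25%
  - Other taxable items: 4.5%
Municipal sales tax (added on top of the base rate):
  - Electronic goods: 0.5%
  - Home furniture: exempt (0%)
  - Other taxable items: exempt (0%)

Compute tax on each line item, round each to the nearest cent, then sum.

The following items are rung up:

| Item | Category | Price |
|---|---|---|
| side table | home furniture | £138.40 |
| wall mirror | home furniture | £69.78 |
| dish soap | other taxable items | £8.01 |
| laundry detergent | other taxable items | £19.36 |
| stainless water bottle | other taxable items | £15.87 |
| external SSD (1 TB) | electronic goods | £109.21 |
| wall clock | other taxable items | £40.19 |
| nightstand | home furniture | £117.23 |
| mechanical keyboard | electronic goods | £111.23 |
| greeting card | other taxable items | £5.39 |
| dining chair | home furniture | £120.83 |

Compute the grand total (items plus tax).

Side table £138.40: home furniture → 7.25% + 0% municipal = 7.25% → £10.03
Wall mirror £69.78: home furniture → 7.25% + 0% municipal = 7.25% → £5.06
Dish soap £8.01: other taxable items → 4.5% + 0% municipal = 4.5% → £0.36
Laundry detergent £19.36: other taxable items → 4.5% + 0% municipal = 4.5% → £0.87
Stainless water bottle £15.87: other taxable items → 4.5% + 0% municipal = 4.5% → £0.71
External SSD (1 TB) £109.21: electronic goods → 8.25% + 0.5% municipal = 8.75% → £9.56
Wall clock £40.19: other taxable items → 4.5% + 0% municipal = 4.5% → £1.81
Nightstand £117.23: home furniture → 7.25% + 0% municipal = 7.25% → £8.50
Mechanical keyboard £111.23: electronic goods → 8.25% + 0.5% municipal = 8.75% → £9.73
Greeting card £5.39: other taxable items → 4.5% + 0% municipal = 4.5% → £0.24
Dining chair £120.83: home furniture → 7.25% + 0% municipal = 7.25% → £8.76
Subtotal = £755.50; tax = £55.63; total due = £811.13

£811.13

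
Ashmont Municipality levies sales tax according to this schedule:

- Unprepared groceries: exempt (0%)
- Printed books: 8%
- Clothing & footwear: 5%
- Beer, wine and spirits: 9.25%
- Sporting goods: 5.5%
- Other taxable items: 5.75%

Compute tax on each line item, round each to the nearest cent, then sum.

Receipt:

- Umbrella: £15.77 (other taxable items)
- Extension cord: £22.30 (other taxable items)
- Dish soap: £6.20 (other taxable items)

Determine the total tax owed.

Umbrella £15.77: other taxable items → 5.75% → £0.91
Extension cord £22.30: other taxable items → 5.75% → £1.28
Dish soap £6.20: other taxable items → 5.75% → £0.36
Total tax = £0.91 + £1.28 + £0.36 = £2.55

£2.55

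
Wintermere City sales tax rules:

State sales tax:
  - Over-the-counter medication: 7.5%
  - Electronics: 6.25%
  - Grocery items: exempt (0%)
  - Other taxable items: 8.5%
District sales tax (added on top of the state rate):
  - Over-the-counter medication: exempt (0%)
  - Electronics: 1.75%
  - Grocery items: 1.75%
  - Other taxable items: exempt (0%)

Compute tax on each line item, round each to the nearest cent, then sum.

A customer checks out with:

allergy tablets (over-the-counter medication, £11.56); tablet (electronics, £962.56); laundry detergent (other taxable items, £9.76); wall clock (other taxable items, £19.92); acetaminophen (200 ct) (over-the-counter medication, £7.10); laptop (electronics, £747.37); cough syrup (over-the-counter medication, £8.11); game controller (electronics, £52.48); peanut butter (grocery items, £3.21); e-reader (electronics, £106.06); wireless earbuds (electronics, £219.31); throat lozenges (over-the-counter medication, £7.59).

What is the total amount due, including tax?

£2327.20

Allergy tablets £11.56: over-the-counter medication → 7.5% + 0% district = 7.5% → £0.87
Tablet £962.56: electronics → 6.25% + 1.75% district = 8% → £77.00
Laundry detergent £9.76: other taxable items → 8.5% + 0% district = 8.5% → £0.83
Wall clock £19.92: other taxable items → 8.5% + 0% district = 8.5% → £1.69
Acetaminophen (200 ct) £7.10: over-the-counter medication → 7.5% + 0% district = 7.5% → £0.53
Laptop £747.37: electronics → 6.25% + 1.75% district = 8% → £59.79
Cough syrup £8.11: over-the-counter medication → 7.5% + 0% district = 7.5% → £0.61
Game controller £52.48: electronics → 6.25% + 1.75% district = 8% → £4.20
Peanut butter £3.21: grocery items → 0% + 1.75% district = 1.75% → £0.06
E-reader £106.06: electronics → 6.25% + 1.75% district = 8% → £8.48
Wireless earbuds £219.31: electronics → 6.25% + 1.75% district = 8% → £17.54
Throat lozenges £7.59: over-the-counter medication → 7.5% + 0% district = 7.5% → £0.57
Subtotal = £2155.03; tax = £172.17; total due = £2327.20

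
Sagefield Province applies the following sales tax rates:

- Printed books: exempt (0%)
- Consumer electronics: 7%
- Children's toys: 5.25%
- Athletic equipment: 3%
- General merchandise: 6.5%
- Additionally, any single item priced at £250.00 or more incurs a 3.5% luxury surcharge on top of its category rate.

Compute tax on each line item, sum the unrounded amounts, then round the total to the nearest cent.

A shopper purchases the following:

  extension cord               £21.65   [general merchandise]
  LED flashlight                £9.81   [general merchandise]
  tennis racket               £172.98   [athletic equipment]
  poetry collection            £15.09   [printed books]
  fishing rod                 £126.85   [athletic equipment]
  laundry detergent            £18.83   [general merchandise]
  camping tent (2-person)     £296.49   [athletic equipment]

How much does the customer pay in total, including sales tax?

Extension cord £21.65: general merchandise → 6.5% → £1.40725
LED flashlight £9.81: general merchandise → 6.5% → £0.63765
Tennis racket £172.98: athletic equipment → 3% → £5.1894
Poetry collection £15.09: printed books → 0% → £0.00
Fishing rod £126.85: athletic equipment → 3% → £3.8055
Laundry detergent £18.83: general merchandise → 6.5% → £1.22395
Camping tent (2-person) £296.49: athletic equipment → 3% + 3.5% surcharge = 6.5% → £19.27185
Subtotal = £661.70; unrounded tax = £31.5356 → £31.54; total due = £693.24

£693.24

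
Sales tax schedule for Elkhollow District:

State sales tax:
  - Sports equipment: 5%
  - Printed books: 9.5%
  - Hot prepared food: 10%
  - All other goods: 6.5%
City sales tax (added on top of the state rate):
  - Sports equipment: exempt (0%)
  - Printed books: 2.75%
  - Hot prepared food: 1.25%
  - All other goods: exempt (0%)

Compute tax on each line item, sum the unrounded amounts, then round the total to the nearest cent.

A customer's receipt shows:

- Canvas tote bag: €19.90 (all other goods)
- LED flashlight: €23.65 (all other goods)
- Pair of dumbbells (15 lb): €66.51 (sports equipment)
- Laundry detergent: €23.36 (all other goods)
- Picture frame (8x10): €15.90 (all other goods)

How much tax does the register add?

Canvas tote bag €19.90: all other goods → 6.5% + 0% city = 6.5% → €1.2935
LED flashlight €23.65: all other goods → 6.5% + 0% city = 6.5% → €1.53725
Pair of dumbbells (15 lb) €66.51: sports equipment → 5% + 0% city = 5% → €3.3255
Laundry detergent €23.36: all other goods → 6.5% + 0% city = 6.5% → €1.5184
Picture frame (8x10) €15.90: all other goods → 6.5% + 0% city = 6.5% → €1.0335
Unrounded tax sum = €8.70815 → €8.71

€8.71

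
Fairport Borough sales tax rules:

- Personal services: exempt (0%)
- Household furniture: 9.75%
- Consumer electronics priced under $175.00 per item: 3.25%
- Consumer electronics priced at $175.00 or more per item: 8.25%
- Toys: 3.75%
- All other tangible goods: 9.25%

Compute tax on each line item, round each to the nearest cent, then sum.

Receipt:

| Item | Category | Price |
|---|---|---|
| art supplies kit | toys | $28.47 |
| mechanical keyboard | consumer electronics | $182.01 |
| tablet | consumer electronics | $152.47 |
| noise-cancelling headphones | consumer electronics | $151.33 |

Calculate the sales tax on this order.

$25.97

Art supplies kit $28.47: toys → 3.75% → $1.07
Mechanical keyboard $182.01: consumer electronics, $175.00 or more → 8.25% → $15.02
Tablet $152.47: consumer electronics, under $175.00 → 3.25% → $4.96
Noise-cancelling headphones $151.33: consumer electronics, under $175.00 → 3.25% → $4.92
Total tax = $1.07 + $15.02 + $4.96 + $4.92 = $25.97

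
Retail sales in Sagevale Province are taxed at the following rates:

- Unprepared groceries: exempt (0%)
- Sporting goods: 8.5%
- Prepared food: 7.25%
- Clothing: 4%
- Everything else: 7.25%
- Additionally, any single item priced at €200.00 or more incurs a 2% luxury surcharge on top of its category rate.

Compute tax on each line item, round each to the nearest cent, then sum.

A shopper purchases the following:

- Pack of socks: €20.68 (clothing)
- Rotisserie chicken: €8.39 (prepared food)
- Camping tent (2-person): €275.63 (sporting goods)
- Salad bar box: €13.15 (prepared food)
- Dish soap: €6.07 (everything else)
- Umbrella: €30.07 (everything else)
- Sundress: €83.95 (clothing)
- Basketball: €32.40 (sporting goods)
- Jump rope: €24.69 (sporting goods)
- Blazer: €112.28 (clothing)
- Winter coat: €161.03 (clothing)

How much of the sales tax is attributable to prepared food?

€1.56

Rotisserie chicken €8.39: prepared food → 7.25% → €0.61
Salad bar box €13.15: prepared food → 7.25% → €0.95
Tax on prepared food = €0.61 + €0.95 = €1.56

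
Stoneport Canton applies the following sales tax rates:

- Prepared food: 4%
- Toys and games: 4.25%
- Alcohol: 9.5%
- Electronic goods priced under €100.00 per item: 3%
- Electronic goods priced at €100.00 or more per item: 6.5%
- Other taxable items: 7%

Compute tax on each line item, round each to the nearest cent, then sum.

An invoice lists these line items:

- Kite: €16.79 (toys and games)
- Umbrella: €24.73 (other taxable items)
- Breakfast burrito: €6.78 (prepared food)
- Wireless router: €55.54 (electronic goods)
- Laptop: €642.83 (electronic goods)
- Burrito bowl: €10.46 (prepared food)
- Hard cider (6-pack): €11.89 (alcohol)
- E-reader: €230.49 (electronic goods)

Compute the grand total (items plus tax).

€1062.20

Kite €16.79: toys and games → 4.25% → €0.71
Umbrella €24.73: other taxable items → 7% → €1.73
Breakfast burrito €6.78: prepared food → 4% → €0.27
Wireless router €55.54: electronic goods, under €100.00 → 3% → €1.67
Laptop €642.83: electronic goods, €100.00 or more → 6.5% → €41.78
Burrito bowl €10.46: prepared food → 4% → €0.42
Hard cider (6-pack) €11.89: alcohol → 9.5% → €1.13
E-reader €230.49: electronic goods, €100.00 or more → 6.5% → €14.98
Subtotal = €999.51; tax = €62.69; total due = €1062.20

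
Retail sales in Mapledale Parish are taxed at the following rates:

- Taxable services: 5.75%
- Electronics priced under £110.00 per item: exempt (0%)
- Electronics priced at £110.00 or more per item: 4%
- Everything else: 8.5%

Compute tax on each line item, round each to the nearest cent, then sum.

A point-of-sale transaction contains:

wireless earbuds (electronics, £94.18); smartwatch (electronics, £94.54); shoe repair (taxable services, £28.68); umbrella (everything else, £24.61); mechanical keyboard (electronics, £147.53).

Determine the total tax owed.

£9.64

Wireless earbuds £94.18: electronics, under £110.00 → 0% → £0.00
Smartwatch £94.54: electronics, under £110.00 → 0% → £0.00
Shoe repair £28.68: taxable services → 5.75% → £1.65
Umbrella £24.61: everything else → 8.5% → £2.09
Mechanical keyboard £147.53: electronics, £110.00 or more → 4% → £5.90
Total tax = £1.65 + £2.09 + £5.90 = £9.64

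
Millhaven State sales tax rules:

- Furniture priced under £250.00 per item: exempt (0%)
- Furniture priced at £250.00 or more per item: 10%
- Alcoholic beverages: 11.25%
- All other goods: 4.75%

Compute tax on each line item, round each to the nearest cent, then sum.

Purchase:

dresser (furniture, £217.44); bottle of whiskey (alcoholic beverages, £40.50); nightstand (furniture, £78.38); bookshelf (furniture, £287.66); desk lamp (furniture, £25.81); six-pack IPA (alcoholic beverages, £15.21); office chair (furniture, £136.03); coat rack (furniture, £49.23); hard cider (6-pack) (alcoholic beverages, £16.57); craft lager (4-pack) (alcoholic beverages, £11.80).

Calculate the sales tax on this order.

Dresser £217.44: furniture, under £250.00 → 0% → £0.00
Bottle of whiskey £40.50: alcoholic beverages → 11.25% → £4.56
Nightstand £78.38: furniture, under £250.00 → 0% → £0.00
Bookshelf £287.66: furniture, £250.00 or more → 10% → £28.77
Desk lamp £25.81: furniture, under £250.00 → 0% → £0.00
Six-pack IPA £15.21: alcoholic beverages → 11.25% → £1.71
Office chair £136.03: furniture, under £250.00 → 0% → £0.00
Coat rack £49.23: furniture, under £250.00 → 0% → £0.00
Hard cider (6-pack) £16.57: alcoholic beverages → 11.25% → £1.86
Craft lager (4-pack) £11.80: alcoholic beverages → 11.25% → £1.33
Total tax = £4.56 + £28.77 + £1.71 + £1.86 + £1.33 = £38.23

£38.23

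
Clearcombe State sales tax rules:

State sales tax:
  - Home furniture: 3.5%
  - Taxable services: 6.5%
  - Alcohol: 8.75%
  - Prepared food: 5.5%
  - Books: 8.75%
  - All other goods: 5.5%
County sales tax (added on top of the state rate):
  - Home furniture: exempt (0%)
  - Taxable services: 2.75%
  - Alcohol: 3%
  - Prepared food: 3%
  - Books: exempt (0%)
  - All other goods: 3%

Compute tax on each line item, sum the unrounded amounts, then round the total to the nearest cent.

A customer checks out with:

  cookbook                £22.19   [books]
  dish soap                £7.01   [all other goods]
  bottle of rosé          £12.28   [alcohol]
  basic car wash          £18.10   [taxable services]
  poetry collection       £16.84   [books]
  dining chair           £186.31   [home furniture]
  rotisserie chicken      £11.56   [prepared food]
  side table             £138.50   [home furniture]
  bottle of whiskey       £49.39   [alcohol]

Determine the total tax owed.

Cookbook £22.19: books → 8.75% + 0% county = 8.75% → £1.941625
Dish soap £7.01: all other goods → 5.5% + 3% county = 8.5% → £0.59585
Bottle of rosé £12.28: alcohol → 8.75% + 3% county = 11.75% → £1.4429
Basic car wash £18.10: taxable services → 6.5% + 2.75% county = 9.25% → £1.67425
Poetry collection £16.84: books → 8.75% + 0% county = 8.75% → £1.4735
Dining chair £186.31: home furniture → 3.5% + 0% county = 3.5% → £6.52085
Rotisserie chicken £11.56: prepared food → 5.5% + 3% county = 8.5% → £0.9826
Side table £138.50: home furniture → 3.5% + 0% county = 3.5% → £4.8475
Bottle of whiskey £49.39: alcohol → 8.75% + 3% county = 11.75% → £5.803325
Unrounded tax sum = £25.2824 → £25.28

£25.28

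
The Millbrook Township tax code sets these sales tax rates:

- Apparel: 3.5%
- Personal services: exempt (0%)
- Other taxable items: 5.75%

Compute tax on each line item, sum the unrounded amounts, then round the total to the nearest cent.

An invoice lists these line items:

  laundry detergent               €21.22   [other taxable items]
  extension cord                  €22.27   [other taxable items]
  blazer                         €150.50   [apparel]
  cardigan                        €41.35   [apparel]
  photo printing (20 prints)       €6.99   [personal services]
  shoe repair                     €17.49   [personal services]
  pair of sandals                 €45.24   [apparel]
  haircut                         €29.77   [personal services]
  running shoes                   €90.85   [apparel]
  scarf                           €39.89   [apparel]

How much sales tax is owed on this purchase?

€15.37

Laundry detergent €21.22: other taxable items → 5.75% → €1.22015
Extension cord €22.27: other taxable items → 5.75% → €1.280525
Blazer €150.50: apparel → 3.5% → €5.2675
Cardigan €41.35: apparel → 3.5% → €1.44725
Photo printing (20 prints) €6.99: personal services → 0% → €0.00
Shoe repair €17.49: personal services → 0% → €0.00
Pair of sandals €45.24: apparel → 3.5% → €1.5834
Haircut €29.77: personal services → 0% → €0.00
Running shoes €90.85: apparel → 3.5% → €3.17975
Scarf €39.89: apparel → 3.5% → €1.39615
Unrounded tax sum = €15.374725 → €15.37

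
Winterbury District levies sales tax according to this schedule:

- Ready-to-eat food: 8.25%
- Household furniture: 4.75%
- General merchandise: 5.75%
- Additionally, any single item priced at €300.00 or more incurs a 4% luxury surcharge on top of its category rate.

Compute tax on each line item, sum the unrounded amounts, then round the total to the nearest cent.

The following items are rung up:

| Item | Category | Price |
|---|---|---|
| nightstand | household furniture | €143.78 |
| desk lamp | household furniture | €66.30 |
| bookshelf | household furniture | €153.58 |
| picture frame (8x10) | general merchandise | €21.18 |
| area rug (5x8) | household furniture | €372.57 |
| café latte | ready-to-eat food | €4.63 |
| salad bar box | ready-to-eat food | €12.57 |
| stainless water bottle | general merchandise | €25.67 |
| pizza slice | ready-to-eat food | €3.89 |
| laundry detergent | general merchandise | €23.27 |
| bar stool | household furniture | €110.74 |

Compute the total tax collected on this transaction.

€60.91

Nightstand €143.78: household furniture → 4.75% → €6.82955
Desk lamp €66.30: household furniture → 4.75% → €3.14925
Bookshelf €153.58: household furniture → 4.75% → €7.29505
Picture frame (8x10) €21.18: general merchandise → 5.75% → €1.21785
Area rug (5x8) €372.57: household furniture → 4.75% + 4% surcharge = 8.75% → €32.599875
Café latte €4.63: ready-to-eat food → 8.25% → €0.381975
Salad bar box €12.57: ready-to-eat food → 8.25% → €1.037025
Stainless water bottle €25.67: general merchandise → 5.75% → €1.476025
Pizza slice €3.89: ready-to-eat food → 8.25% → €0.320925
Laundry detergent €23.27: general merchandise → 5.75% → €1.338025
Bar stool €110.74: household furniture → 4.75% → €5.26015
Unrounded tax sum = €60.9057 → €60.91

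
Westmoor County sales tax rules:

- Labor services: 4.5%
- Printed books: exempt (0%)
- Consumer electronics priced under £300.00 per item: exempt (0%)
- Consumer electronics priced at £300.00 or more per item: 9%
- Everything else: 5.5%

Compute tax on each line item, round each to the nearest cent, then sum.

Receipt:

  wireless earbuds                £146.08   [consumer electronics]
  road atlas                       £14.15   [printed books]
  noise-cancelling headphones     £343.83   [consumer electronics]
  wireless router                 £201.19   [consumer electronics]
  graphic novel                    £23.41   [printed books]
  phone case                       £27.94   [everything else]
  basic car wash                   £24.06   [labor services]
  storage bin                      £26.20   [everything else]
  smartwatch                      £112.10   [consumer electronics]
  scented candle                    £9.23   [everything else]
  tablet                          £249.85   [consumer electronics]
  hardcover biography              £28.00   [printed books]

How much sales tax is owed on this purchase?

Wireless earbuds £146.08: consumer electronics, under £300.00 → 0% → £0.00
Road atlas £14.15: printed books → 0% → £0.00
Noise-cancelling headphones £343.83: consumer electronics, £300.00 or more → 9% → £30.94
Wireless router £201.19: consumer electronics, under £300.00 → 0% → £0.00
Graphic novel £23.41: printed books → 0% → £0.00
Phone case £27.94: everything else → 5.5% → £1.54
Basic car wash £24.06: labor services → 4.5% → £1.08
Storage bin £26.20: everything else → 5.5% → £1.44
Smartwatch £112.10: consumer electronics, under £300.00 → 0% → £0.00
Scented candle £9.23: everything else → 5.5% → £0.51
Tablet £249.85: consumer electronics, under £300.00 → 0% → £0.00
Hardcover biography £28.00: printed books → 0% → £0.00
Total tax = £30.94 + £1.54 + £1.08 + £1.44 + £0.51 = £35.51

£35.51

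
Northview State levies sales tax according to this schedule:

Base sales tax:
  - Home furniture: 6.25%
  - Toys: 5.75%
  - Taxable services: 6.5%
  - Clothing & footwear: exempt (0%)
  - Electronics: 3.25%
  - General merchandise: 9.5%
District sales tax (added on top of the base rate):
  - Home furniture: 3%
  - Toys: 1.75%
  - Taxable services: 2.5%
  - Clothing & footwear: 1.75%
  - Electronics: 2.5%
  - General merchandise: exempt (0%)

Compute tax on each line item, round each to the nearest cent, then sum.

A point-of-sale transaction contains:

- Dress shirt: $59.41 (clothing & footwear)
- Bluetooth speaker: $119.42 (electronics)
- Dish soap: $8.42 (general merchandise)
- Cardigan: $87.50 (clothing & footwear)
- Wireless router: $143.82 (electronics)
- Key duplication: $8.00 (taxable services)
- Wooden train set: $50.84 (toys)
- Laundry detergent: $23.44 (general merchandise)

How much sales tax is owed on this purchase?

Dress shirt $59.41: clothing & footwear → 0% + 1.75% district = 1.75% → $1.04
Bluetooth speaker $119.42: electronics → 3.25% + 2.5% district = 5.75% → $6.87
Dish soap $8.42: general merchandise → 9.5% + 0% district = 9.5% → $0.80
Cardigan $87.50: clothing & footwear → 0% + 1.75% district = 1.75% → $1.53
Wireless router $143.82: electronics → 3.25% + 2.5% district = 5.75% → $8.27
Key duplication $8.00: taxable services → 6.5% + 2.5% district = 9% → $0.72
Wooden train set $50.84: toys → 5.75% + 1.75% district = 7.5% → $3.81
Laundry detergent $23.44: general merchandise → 9.5% + 0% district = 9.5% → $2.23
Total tax = $1.04 + $6.87 + $0.80 + $1.53 + $8.27 + $0.72 + $3.81 + $2.23 = $25.27

$25.27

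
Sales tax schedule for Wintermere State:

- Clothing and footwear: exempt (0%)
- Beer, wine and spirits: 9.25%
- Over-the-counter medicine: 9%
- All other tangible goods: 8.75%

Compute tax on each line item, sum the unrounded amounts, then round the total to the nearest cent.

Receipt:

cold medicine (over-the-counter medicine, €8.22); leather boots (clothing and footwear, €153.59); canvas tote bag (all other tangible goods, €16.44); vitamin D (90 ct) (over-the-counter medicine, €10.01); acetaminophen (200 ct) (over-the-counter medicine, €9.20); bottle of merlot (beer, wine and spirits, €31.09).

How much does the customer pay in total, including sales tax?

Cold medicine €8.22: over-the-counter medicine → 9% → €0.7398
Leather boots €153.59: clothing and footwear → 0% → €0.00
Canvas tote bag €16.44: all other tangible goods → 8.75% → €1.4385
Vitamin D (90 ct) €10.01: over-the-counter medicine → 9% → €0.9009
Acetaminophen (200 ct) €9.20: over-the-counter medicine → 9% → €0.828
Bottle of merlot €31.09: beer, wine and spirits → 9.25% → €2.875825
Subtotal = €228.55; unrounded tax = €6.783025 → €6.78; total due = €235.33

€235.33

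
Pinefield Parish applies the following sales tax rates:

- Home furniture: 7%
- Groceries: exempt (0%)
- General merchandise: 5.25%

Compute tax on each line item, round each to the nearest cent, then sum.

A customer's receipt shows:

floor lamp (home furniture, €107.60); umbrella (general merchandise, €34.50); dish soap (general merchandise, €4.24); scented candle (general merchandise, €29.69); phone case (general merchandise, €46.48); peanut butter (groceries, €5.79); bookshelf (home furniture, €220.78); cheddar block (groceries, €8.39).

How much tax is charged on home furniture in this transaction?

Floor lamp €107.60: home furniture → 7% → €7.53
Bookshelf €220.78: home furniture → 7% → €15.45
Tax on home furniture = €7.53 + €15.45 = €22.98

€22.98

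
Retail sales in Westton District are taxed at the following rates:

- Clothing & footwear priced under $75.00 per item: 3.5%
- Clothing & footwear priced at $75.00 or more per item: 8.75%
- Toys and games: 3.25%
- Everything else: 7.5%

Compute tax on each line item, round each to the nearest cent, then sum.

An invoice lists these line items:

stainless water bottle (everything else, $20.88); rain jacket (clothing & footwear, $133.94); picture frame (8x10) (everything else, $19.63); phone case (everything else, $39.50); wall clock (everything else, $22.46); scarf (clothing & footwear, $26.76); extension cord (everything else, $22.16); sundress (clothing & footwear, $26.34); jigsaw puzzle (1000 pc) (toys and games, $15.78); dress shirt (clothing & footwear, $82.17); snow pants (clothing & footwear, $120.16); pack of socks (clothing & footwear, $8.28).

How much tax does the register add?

$41.42

Stainless water bottle $20.88: everything else → 7.5% → $1.57
Rain jacket $133.94: clothing & footwear, $75.00 or more → 8.75% → $11.72
Picture frame (8x10) $19.63: everything else → 7.5% → $1.47
Phone case $39.50: everything else → 7.5% → $2.96
Wall clock $22.46: everything else → 7.5% → $1.68
Scarf $26.76: clothing & footwear, under $75.00 → 3.5% → $0.94
Extension cord $22.16: everything else → 7.5% → $1.66
Sundress $26.34: clothing & footwear, under $75.00 → 3.5% → $0.92
Jigsaw puzzle (1000 pc) $15.78: toys and games → 3.25% → $0.51
Dress shirt $82.17: clothing & footwear, $75.00 or more → 8.75% → $7.19
Snow pants $120.16: clothing & footwear, $75.00 or more → 8.75% → $10.51
Pack of socks $8.28: clothing & footwear, under $75.00 → 3.5% → $0.29
Total tax = $1.57 + $11.72 + $1.47 + $2.96 + $1.68 + $0.94 + $1.66 + $0.92 + $0.51 + $7.19 + $10.51 + $0.29 = $41.42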